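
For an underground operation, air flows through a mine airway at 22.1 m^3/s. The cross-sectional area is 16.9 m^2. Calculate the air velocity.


1.3077 m/s

Velocity = flow rate / cross-sectional area
= 22.1 / 16.9
= 1.3077 m/s


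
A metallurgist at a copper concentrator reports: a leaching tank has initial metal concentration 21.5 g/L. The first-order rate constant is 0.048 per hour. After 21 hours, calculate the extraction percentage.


63.5052%

Compute the exponent:
-k * t = -0.048 * 21 = -1.008
Remaining concentration:
C = 21.5 * exp(-1.008)
= 21.5 * 0.3649481465
= 7.846385149 g/L
Extracted = 21.5 - 7.846385149 = 13.65361485 g/L
Extraction % = 13.65361485 / 21.5 * 100
= 63.5052%


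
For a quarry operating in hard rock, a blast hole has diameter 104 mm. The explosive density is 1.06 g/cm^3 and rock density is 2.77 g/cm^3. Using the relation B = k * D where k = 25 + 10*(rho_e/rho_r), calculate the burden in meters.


First, compute k:
rho_e / rho_r = 1.06 / 2.77 = 0.3826714801
k = 25 + 10 * 0.3826714801 = 28.8267148
Then, compute burden:
B = k * D / 1000 = 28.8267148 * 104 / 1000
= 2997.978339 / 1000
= 2.998 m

2.998 m


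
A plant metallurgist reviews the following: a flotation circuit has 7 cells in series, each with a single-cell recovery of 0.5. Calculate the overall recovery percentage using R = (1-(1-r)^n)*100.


99.2188%

Complement of single-cell recovery:
1 - r = 1 - 0.5 = 0.5
Raise to power n:
(1 - r)^7 = 0.5^7 = 0.0078125
Overall recovery:
R = (1 - 0.0078125) * 100
= 99.2188%


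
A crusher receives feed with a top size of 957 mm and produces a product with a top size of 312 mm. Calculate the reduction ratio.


3.0673

Reduction ratio = feed size / product size
= 957 / 312
= 3.0673


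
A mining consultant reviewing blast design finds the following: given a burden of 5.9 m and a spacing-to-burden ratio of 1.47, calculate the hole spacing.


8.673 m

Spacing = burden * ratio
= 5.9 * 1.47
= 8.673 m


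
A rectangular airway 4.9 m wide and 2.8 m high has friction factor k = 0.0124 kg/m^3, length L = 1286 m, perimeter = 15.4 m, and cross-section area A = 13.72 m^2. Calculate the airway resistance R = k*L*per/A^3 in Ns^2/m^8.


0.0951 Ns^2/m^8

Compute the numerator:
k * L * per = 0.0124 * 1286 * 15.4
= 245.57456
Compute the denominator:
A^3 = 13.72^3 = 2582.630848
Resistance:
R = 245.57456 / 2582.630848
= 0.0951 Ns^2/m^8


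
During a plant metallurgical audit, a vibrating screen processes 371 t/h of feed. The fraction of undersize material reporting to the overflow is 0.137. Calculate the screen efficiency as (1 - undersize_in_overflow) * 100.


Screen efficiency = (1 - fraction of undersize in overflow) * 100
= (1 - 0.137) * 100
= 0.863 * 100
= 86.3%

86.3%


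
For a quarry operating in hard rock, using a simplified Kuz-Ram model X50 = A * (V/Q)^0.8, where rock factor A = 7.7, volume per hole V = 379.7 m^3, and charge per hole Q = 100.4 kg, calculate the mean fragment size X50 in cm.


22.318 cm

Compute V/Q:
V/Q = 379.7 / 100.4 = 3.78187251
Raise to the power 0.8:
(V/Q)^0.8 = 3.78187251^0.8 = 2.898447961
Multiply by A:
X50 = 7.7 * 2.898447961
= 22.318 cm


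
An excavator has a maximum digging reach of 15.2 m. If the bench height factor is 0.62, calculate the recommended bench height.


9.424 m

Bench height = reach * factor
= 15.2 * 0.62
= 9.424 m


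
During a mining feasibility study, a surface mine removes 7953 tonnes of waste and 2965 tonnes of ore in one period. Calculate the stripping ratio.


2.6823

Stripping ratio = waste tonnage / ore tonnage
= 7953 / 2965
= 2.6823


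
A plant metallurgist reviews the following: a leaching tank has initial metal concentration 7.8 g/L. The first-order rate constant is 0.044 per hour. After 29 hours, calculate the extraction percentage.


72.0848%

Compute the exponent:
-k * t = -0.044 * 29 = -1.276
Remaining concentration:
C = 7.8 * exp(-1.276)
= 7.8 * 0.2791516769
= 2.17738308 g/L
Extracted = 7.8 - 2.17738308 = 5.62261692 g/L
Extraction % = 5.62261692 / 7.8 * 100
= 72.0848%


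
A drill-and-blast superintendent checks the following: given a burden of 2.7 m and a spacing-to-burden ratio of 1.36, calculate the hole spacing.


Spacing = burden * ratio
= 2.7 * 1.36
= 3.672 m

3.672 m


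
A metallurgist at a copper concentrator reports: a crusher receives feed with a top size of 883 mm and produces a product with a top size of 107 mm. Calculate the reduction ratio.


8.2523

Reduction ratio = feed size / product size
= 883 / 107
= 8.2523


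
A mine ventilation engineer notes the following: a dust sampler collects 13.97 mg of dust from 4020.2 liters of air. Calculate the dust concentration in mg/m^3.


3.475 mg/m^3

Convert liters to m^3: 1 m^3 = 1000 L
Concentration = mass / volume * 1000
= 13.97 / 4020.2 * 1000
= 0.003474951495 * 1000
= 3.475 mg/m^3


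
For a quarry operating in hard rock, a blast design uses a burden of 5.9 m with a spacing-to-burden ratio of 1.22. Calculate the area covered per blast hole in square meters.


First, find the spacing:
Spacing = burden * ratio = 5.9 * 1.22
= 7.198 m
Then, calculate the area:
Area = burden * spacing = 5.9 * 7.198
= 42.4682 m^2

42.4682 m^2


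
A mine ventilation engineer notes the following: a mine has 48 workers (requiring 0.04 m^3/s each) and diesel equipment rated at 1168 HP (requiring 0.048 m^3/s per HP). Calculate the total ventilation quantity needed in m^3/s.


57.984 m^3/s

Airflow for workers:
Q_people = 48 * 0.04 = 1.92 m^3/s
Airflow for diesel equipment:
Q_diesel = 1168 * 0.048 = 56.064 m^3/s
Total ventilation:
Q_total = 1.92 + 56.064
= 57.984 m^3/s


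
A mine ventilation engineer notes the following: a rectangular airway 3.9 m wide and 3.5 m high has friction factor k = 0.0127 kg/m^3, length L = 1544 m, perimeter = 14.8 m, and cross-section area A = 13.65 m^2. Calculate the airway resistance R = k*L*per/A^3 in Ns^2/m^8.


Compute the numerator:
k * L * per = 0.0127 * 1544 * 14.8
= 290.21024
Compute the denominator:
A^3 = 13.65^3 = 2543.302125
Resistance:
R = 290.21024 / 2543.302125
= 0.1141 Ns^2/m^8

0.1141 Ns^2/m^8


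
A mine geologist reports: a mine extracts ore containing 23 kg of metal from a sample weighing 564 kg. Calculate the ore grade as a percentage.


Ore grade = (metal mass / ore mass) * 100
= (23 / 564) * 100
= 0.04078014184 * 100
= 4.078%

4.078%


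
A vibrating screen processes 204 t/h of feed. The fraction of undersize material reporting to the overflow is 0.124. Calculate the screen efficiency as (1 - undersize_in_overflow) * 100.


Screen efficiency = (1 - fraction of undersize in overflow) * 100
= (1 - 0.124) * 100
= 0.876 * 100
= 87.6%

87.6%


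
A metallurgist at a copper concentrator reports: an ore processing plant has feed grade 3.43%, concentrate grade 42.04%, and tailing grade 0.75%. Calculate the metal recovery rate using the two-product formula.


Using the two-product formula:
R = 100 * c * (f - t) / (f * (c - t))
Numerator = 100 * 42.04 * (3.43 - 0.75)
= 100 * 42.04 * 2.68
= 11266.72
Denominator = 3.43 * (42.04 - 0.75)
= 3.43 * 41.29
= 141.6247
R = 11266.72 / 141.6247
= 79.5534%

79.5534%


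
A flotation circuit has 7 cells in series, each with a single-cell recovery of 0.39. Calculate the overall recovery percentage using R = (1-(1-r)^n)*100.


96.8573%

Complement of single-cell recovery:
1 - r = 1 - 0.39 = 0.61
Raise to power n:
(1 - r)^7 = 0.61^7 = 0.03142742836
Overall recovery:
R = (1 - 0.03142742836) * 100
= 96.8573%


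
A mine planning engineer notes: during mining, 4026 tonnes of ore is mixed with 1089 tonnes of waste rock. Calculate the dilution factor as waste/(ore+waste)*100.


21.2903%

Total material = ore + waste
= 4026 + 1089 = 5115 tonnes
Dilution = waste / total * 100
= 1089 / 5115 * 100
= 0.2129032258 * 100
= 21.2903%


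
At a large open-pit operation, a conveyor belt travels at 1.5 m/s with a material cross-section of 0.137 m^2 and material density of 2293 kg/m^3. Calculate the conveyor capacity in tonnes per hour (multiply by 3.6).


Volumetric flow = speed * area
= 1.5 * 0.137 = 0.2055 m^3/s
Mass flow = volumetric * density
= 0.2055 * 2293 = 471.2115 kg/s
Convert to t/h: multiply by 3.6
Capacity = 471.2115 * 3.6
= 1696.3614 t/h

1696.3614 t/h


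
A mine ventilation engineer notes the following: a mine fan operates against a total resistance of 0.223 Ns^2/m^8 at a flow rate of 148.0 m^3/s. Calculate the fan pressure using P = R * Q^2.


4884.592 Pa

Compute Q^2:
Q^2 = 148.0^2 = 21904.0
Compute pressure:
P = R * Q^2 = 0.223 * 21904.0
= 4884.592 Pa


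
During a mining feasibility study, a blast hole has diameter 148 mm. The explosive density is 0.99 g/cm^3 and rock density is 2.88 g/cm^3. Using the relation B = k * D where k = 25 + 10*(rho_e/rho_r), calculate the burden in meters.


First, compute k:
rho_e / rho_r = 0.99 / 2.88 = 0.34375
k = 25 + 10 * 0.34375 = 28.4375
Then, compute burden:
B = k * D / 1000 = 28.4375 * 148 / 1000
= 4208.75 / 1000
= 4.2088 m

4.2088 m


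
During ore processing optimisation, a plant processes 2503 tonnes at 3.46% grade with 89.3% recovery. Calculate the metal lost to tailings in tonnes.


9.2666 tonnes

Total metal in feed:
= 2503 * 3.46 / 100 = 86.6038 tonnes
Metal recovered:
= 86.6038 * 89.3 / 100 = 77.3371934 tonnes
Metal lost to tailings:
= 86.6038 - 77.3371934
= 9.2666 tonnes


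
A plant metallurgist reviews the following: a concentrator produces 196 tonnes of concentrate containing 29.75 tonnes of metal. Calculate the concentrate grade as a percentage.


Grade = (metal in concentrate / concentrate mass) * 100
= (29.75 / 196) * 100
= 0.1517857143 * 100
= 15.1786%

15.1786%


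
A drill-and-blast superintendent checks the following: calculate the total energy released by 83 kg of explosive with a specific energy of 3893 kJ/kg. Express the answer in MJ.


Energy = mass * specific_energy / 1000
= 83 * 3893 / 1000
= 323119 / 1000
= 323.119 MJ

323.119 MJ


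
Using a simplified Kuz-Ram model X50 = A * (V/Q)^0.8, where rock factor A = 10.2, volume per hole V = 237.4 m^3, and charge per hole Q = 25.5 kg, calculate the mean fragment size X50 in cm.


Compute V/Q:
V/Q = 237.4 / 25.5 = 9.309803922
Raise to the power 0.8:
(V/Q)^0.8 = 9.309803922^0.8 = 5.958712439
Multiply by A:
X50 = 10.2 * 5.958712439
= 60.7789 cm

60.7789 cm


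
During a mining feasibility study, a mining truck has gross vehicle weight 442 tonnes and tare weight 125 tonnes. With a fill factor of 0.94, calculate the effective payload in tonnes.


297.98 tonnes

Maximum payload = gross - tare
= 442 - 125 = 317 tonnes
Effective payload = max payload * fill factor
= 317 * 0.94
= 297.98 tonnes


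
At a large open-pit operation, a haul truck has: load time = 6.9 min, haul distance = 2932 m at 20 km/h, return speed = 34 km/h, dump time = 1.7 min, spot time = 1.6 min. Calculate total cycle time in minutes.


Convert haul speed to m/min: 20 * 1000/60 = 333.3333333 m/min
Haul time = 2932 / 333.3333333 = 8.796 min
Convert return speed to m/min: 34 * 1000/60 = 566.6666667 m/min
Return time = 2932 / 566.6666667 = 5.174117647 min
Total cycle time:
= 6.9 + 8.796 + 1.7 + 5.174117647 + 1.6
= 24.1701 min

24.1701 min


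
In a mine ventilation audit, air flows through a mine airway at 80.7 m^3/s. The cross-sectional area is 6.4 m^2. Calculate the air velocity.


12.6094 m/s

Velocity = flow rate / cross-sectional area
= 80.7 / 6.4
= 12.6094 m/s


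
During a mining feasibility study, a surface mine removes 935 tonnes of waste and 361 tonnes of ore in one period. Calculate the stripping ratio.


2.59

Stripping ratio = waste tonnage / ore tonnage
= 935 / 361
= 2.59


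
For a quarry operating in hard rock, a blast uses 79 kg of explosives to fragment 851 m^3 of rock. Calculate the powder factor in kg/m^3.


Powder factor = explosive mass / rock volume
= 79 / 851
= 0.0928 kg/m^3

0.0928 kg/m^3


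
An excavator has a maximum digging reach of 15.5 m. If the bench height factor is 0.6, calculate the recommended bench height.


Bench height = reach * factor
= 15.5 * 0.6
= 9.3 m

9.3 m


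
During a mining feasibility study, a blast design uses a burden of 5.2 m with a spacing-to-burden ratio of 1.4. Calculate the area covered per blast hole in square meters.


37.856 m^2

First, find the spacing:
Spacing = burden * ratio = 5.2 * 1.4
= 7.28 m
Then, calculate the area:
Area = burden * spacing = 5.2 * 7.28
= 37.856 m^2


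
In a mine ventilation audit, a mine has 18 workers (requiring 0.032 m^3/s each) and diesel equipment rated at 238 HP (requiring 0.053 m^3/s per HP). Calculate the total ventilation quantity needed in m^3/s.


Airflow for workers:
Q_people = 18 * 0.032 = 0.576 m^3/s
Airflow for diesel equipment:
Q_diesel = 238 * 0.053 = 12.614 m^3/s
Total ventilation:
Q_total = 0.576 + 12.614
= 13.19 m^3/s

13.19 m^3/s


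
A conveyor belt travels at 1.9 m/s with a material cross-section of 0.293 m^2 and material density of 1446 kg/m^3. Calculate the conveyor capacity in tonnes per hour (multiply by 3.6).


2897.9575 t/h

Volumetric flow = speed * area
= 1.9 * 0.293 = 0.5567 m^3/s
Mass flow = volumetric * density
= 0.5567 * 1446 = 804.9882 kg/s
Convert to t/h: multiply by 3.6
Capacity = 804.9882 * 3.6
= 2897.9575 t/h


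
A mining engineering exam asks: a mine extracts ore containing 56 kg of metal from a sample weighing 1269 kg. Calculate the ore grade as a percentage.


Ore grade = (metal mass / ore mass) * 100
= (56 / 1269) * 100
= 0.04412923562 * 100
= 4.4129%

4.4129%


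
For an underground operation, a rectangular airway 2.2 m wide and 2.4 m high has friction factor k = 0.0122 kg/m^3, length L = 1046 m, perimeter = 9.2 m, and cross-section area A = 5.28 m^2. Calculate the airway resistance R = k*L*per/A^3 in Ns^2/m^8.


0.7976 Ns^2/m^8

Compute the numerator:
k * L * per = 0.0122 * 1046 * 9.2
= 117.40304
Compute the denominator:
A^3 = 5.28^3 = 147.197952
Resistance:
R = 117.40304 / 147.197952
= 0.7976 Ns^2/m^8


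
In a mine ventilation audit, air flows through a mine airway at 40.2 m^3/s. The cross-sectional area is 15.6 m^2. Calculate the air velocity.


2.5769 m/s

Velocity = flow rate / cross-sectional area
= 40.2 / 15.6
= 2.5769 m/s


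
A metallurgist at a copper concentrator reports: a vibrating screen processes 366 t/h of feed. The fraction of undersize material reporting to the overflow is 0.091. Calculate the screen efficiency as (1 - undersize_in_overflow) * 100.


Screen efficiency = (1 - fraction of undersize in overflow) * 100
= (1 - 0.091) * 100
= 0.909 * 100
= 90.9%

90.9%


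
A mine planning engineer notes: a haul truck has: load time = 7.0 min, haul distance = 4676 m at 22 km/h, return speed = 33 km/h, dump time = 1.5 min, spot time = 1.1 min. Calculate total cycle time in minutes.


30.8545 min

Convert haul speed to m/min: 22 * 1000/60 = 366.6666667 m/min
Haul time = 4676 / 366.6666667 = 12.75272727 min
Convert return speed to m/min: 33 * 1000/60 = 550 m/min
Return time = 4676 / 550 = 8.501818182 min
Total cycle time:
= 7.0 + 12.75272727 + 1.5 + 8.501818182 + 1.1
= 30.8545 min


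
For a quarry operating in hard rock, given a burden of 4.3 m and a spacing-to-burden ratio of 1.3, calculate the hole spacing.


5.59 m

Spacing = burden * ratio
= 4.3 * 1.3
= 5.59 m


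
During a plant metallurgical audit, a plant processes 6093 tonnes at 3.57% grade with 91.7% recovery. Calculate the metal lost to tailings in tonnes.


18.0542 tonnes

Total metal in feed:
= 6093 * 3.57 / 100 = 217.5201 tonnes
Metal recovered:
= 217.5201 * 91.7 / 100 = 199.4659317 tonnes
Metal lost to tailings:
= 217.5201 - 199.4659317
= 18.0542 tonnes


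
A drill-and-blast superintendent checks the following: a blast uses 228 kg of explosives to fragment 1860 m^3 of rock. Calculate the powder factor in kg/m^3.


Powder factor = explosive mass / rock volume
= 228 / 1860
= 0.1226 kg/m^3

0.1226 kg/m^3


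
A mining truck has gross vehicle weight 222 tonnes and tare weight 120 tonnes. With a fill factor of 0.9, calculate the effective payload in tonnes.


Maximum payload = gross - tare
= 222 - 120 = 102 tonnes
Effective payload = max payload * fill factor
= 102 * 0.9
= 91.8 tonnes

91.8 tonnes


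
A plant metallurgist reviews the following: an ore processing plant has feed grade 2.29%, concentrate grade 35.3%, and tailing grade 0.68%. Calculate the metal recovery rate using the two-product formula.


71.6866%

Using the two-product formula:
R = 100 * c * (f - t) / (f * (c - t))
Numerator = 100 * 35.3 * (2.29 - 0.68)
= 100 * 35.3 * 1.61
= 5683.3
Denominator = 2.29 * (35.3 - 0.68)
= 2.29 * 34.62
= 79.2798
R = 5683.3 / 79.2798
= 71.6866%


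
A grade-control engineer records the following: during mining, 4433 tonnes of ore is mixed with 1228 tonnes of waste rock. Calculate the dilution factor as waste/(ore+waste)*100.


21.6923%

Total material = ore + waste
= 4433 + 1228 = 5661 tonnes
Dilution = waste / total * 100
= 1228 / 5661 * 100
= 0.2169228052 * 100
= 21.6923%


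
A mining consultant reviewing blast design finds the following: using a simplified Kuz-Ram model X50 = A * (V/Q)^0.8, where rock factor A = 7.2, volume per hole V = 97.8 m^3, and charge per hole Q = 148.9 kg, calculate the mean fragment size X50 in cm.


5.1438 cm

Compute V/Q:
V/Q = 97.8 / 148.9 = 0.6568166555
Raise to the power 0.8:
(V/Q)^0.8 = 0.6568166555^0.8 = 0.7144228321
Multiply by A:
X50 = 7.2 * 0.7144228321
= 5.1438 cm


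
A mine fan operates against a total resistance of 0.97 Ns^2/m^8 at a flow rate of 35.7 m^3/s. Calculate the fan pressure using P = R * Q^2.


Compute Q^2:
Q^2 = 35.7^2 = 1274.49
Compute pressure:
P = R * Q^2 = 0.97 * 1274.49
= 1236.2553 Pa

1236.2553 Pa


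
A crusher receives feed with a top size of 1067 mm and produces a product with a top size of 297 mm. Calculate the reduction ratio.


Reduction ratio = feed size / product size
= 1067 / 297
= 3.5926

3.5926


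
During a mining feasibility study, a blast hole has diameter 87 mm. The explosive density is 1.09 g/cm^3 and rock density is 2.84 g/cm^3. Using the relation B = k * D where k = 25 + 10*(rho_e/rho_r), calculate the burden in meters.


2.5089 m

First, compute k:
rho_e / rho_r = 1.09 / 2.84 = 0.3838028169
k = 25 + 10 * 0.3838028169 = 28.83802817
Then, compute burden:
B = k * D / 1000 = 28.83802817 * 87 / 1000
= 2508.908451 / 1000
= 2.5089 m


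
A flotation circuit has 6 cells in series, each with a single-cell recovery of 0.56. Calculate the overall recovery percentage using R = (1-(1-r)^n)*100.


99.2744%

Complement of single-cell recovery:
1 - r = 1 - 0.56 = 0.44
Raise to power n:
(1 - r)^6 = 0.44^6 = 0.007256313856
Overall recovery:
R = (1 - 0.007256313856) * 100
= 99.2744%


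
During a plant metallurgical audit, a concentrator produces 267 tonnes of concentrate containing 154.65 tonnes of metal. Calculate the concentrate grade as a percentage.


Grade = (metal in concentrate / concentrate mass) * 100
= (154.65 / 267) * 100
= 0.5792134831 * 100
= 57.9213%

57.9213%


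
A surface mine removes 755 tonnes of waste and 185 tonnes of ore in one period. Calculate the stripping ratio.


Stripping ratio = waste tonnage / ore tonnage
= 755 / 185
= 4.0811

4.0811


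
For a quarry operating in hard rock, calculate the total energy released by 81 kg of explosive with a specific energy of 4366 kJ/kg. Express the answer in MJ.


353.646 MJ

Energy = mass * specific_energy / 1000
= 81 * 4366 / 1000
= 353646 / 1000
= 353.646 MJ


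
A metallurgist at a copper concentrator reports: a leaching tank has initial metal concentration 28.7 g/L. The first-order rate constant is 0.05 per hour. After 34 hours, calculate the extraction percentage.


81.7316%

Compute the exponent:
-k * t = -0.05 * 34 = -1.7
Remaining concentration:
C = 28.7 * exp(-1.7)
= 28.7 * 0.1826835241
= 5.24301714 g/L
Extracted = 28.7 - 5.24301714 = 23.45698286 g/L
Extraction % = 23.45698286 / 28.7 * 100
= 81.7316%


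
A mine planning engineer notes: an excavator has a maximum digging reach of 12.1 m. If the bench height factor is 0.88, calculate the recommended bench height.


10.648 m

Bench height = reach * factor
= 12.1 * 0.88
= 10.648 m


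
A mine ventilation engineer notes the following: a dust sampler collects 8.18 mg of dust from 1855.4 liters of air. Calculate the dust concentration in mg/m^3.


4.4088 mg/m^3

Convert liters to m^3: 1 m^3 = 1000 L
Concentration = mass / volume * 1000
= 8.18 / 1855.4 * 1000
= 0.00440875283 * 1000
= 4.4088 mg/m^3


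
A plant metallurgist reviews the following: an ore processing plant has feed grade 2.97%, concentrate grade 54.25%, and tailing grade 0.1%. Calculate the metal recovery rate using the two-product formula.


96.8115%

Using the two-product formula:
R = 100 * c * (f - t) / (f * (c - t))
Numerator = 100 * 54.25 * (2.97 - 0.1)
= 100 * 54.25 * 2.87
= 15569.75
Denominator = 2.97 * (54.25 - 0.1)
= 2.97 * 54.15
= 160.8255
R = 15569.75 / 160.8255
= 96.8115%


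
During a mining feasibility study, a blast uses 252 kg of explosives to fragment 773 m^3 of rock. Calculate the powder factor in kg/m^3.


Powder factor = explosive mass / rock volume
= 252 / 773
= 0.326 kg/m^3

0.326 kg/m^3


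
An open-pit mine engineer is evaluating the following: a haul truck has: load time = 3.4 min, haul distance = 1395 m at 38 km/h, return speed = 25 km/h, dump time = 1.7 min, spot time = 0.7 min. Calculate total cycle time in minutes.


Convert haul speed to m/min: 38 * 1000/60 = 633.3333333 m/min
Haul time = 1395 / 633.3333333 = 2.202631579 min
Convert return speed to m/min: 25 * 1000/60 = 416.6666667 m/min
Return time = 1395 / 416.6666667 = 3.348 min
Total cycle time:
= 3.4 + 2.202631579 + 1.7 + 3.348 + 0.7
= 11.3506 min

11.3506 min


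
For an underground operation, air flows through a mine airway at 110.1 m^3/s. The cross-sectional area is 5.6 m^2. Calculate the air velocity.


19.6607 m/s

Velocity = flow rate / cross-sectional area
= 110.1 / 5.6
= 19.6607 m/s


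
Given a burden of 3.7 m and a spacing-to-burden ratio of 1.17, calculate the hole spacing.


4.329 m

Spacing = burden * ratio
= 3.7 * 1.17
= 4.329 m


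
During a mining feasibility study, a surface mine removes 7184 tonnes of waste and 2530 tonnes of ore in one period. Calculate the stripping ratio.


2.8395

Stripping ratio = waste tonnage / ore tonnage
= 7184 / 2530
= 2.8395


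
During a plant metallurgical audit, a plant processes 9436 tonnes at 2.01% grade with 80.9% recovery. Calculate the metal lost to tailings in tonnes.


Total metal in feed:
= 9436 * 2.01 / 100 = 189.6636 tonnes
Metal recovered:
= 189.6636 * 80.9 / 100 = 153.4378524 tonnes
Metal lost to tailings:
= 189.6636 - 153.4378524
= 36.2257 tonnes

36.2257 tonnes


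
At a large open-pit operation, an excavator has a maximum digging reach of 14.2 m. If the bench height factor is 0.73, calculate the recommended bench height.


Bench height = reach * factor
= 14.2 * 0.73
= 10.366 m

10.366 m


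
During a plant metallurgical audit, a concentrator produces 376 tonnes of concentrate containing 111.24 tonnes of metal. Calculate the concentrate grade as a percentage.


29.5851%

Grade = (metal in concentrate / concentrate mass) * 100
= (111.24 / 376) * 100
= 0.2958510638 * 100
= 29.5851%


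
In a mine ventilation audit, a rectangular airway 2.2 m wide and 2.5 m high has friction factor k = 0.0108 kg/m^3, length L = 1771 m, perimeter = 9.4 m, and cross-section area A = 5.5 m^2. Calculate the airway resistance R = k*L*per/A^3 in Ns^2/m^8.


Compute the numerator:
k * L * per = 0.0108 * 1771 * 9.4
= 179.79192
Compute the denominator:
A^3 = 5.5^3 = 166.375
Resistance:
R = 179.79192 / 166.375
= 1.0806 Ns^2/m^8

1.0806 Ns^2/m^8


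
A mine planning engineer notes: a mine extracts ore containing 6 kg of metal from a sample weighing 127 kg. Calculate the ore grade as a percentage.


4.7244%

Ore grade = (metal mass / ore mass) * 100
= (6 / 127) * 100
= 0.04724409449 * 100
= 4.7244%


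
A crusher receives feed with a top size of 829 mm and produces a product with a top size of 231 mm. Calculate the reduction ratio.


Reduction ratio = feed size / product size
= 829 / 231
= 3.5887

3.5887


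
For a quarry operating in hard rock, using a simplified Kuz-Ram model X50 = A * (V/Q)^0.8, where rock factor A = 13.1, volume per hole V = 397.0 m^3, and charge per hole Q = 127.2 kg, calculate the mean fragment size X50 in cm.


32.5622 cm

Compute V/Q:
V/Q = 397.0 / 127.2 = 3.121069182
Raise to the power 0.8:
(V/Q)^0.8 = 3.121069182^0.8 = 2.485665682
Multiply by A:
X50 = 13.1 * 2.485665682
= 32.5622 cm


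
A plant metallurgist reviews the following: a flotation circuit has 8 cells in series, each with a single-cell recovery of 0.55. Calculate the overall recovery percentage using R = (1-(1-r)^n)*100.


99.8318%

Complement of single-cell recovery:
1 - r = 1 - 0.55 = 0.45
Raise to power n:
(1 - r)^8 = 0.45^8 = 0.001681512539
Overall recovery:
R = (1 - 0.001681512539) * 100
= 99.8318%


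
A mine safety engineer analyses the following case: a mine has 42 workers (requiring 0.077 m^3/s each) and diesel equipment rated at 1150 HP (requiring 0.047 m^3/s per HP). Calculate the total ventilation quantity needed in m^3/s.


57.284 m^3/s

Airflow for workers:
Q_people = 42 * 0.077 = 3.234 m^3/s
Airflow for diesel equipment:
Q_diesel = 1150 * 0.047 = 54.05 m^3/s
Total ventilation:
Q_total = 3.234 + 54.05
= 57.284 m^3/s


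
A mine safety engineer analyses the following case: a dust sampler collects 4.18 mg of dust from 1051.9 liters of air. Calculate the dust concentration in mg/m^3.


3.9738 mg/m^3

Convert liters to m^3: 1 m^3 = 1000 L
Concentration = mass / volume * 1000
= 4.18 / 1051.9 * 1000
= 0.003973761764 * 1000
= 3.9738 mg/m^3


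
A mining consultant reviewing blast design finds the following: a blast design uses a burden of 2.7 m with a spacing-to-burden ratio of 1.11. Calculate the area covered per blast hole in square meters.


8.0919 m^2

First, find the spacing:
Spacing = burden * ratio = 2.7 * 1.11
= 2.997 m
Then, calculate the area:
Area = burden * spacing = 2.7 * 2.997
= 8.0919 m^2


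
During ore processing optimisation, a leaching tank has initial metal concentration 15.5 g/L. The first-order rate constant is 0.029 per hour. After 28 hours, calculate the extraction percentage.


Compute the exponent:
-k * t = -0.029 * 28 = -0.812
Remaining concentration:
C = 15.5 * exp(-0.812)
= 15.5 * 0.4439692392
= 6.881523208 g/L
Extracted = 15.5 - 6.881523208 = 8.618476792 g/L
Extraction % = 8.618476792 / 15.5 * 100
= 55.6031%

55.6031%


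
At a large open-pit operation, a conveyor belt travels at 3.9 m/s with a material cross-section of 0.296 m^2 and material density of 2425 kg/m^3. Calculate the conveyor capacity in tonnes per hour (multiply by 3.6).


10077.912 t/h

Volumetric flow = speed * area
= 3.9 * 0.296 = 1.1544 m^3/s
Mass flow = volumetric * density
= 1.1544 * 2425 = 2799.42 kg/s
Convert to t/h: multiply by 3.6
Capacity = 2799.42 * 3.6
= 10077.912 t/h


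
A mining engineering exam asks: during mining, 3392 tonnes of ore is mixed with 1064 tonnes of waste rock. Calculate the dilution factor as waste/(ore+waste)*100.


23.8779%

Total material = ore + waste
= 3392 + 1064 = 4456 tonnes
Dilution = waste / total * 100
= 1064 / 4456 * 100
= 0.2387791741 * 100
= 23.8779%


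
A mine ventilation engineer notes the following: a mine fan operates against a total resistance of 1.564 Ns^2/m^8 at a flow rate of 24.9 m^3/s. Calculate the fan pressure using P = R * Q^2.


969.6956 Pa

Compute Q^2:
Q^2 = 24.9^2 = 620.01
Compute pressure:
P = R * Q^2 = 1.564 * 620.01
= 969.6956 Pa


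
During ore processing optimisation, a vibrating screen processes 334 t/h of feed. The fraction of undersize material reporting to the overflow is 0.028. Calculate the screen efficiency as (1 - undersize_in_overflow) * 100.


97.2%

Screen efficiency = (1 - fraction of undersize in overflow) * 100
= (1 - 0.028) * 100
= 0.972 * 100
= 97.2%


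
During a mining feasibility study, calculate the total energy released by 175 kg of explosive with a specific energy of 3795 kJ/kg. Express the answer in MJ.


664.125 MJ

Energy = mass * specific_energy / 1000
= 175 * 3795 / 1000
= 664125 / 1000
= 664.125 MJ


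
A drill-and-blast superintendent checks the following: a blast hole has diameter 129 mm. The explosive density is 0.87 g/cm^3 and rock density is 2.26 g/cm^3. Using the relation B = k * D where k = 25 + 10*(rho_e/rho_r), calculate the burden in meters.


3.7216 m

First, compute k:
rho_e / rho_r = 0.87 / 2.26 = 0.3849557522
k = 25 + 10 * 0.3849557522 = 28.84955752
Then, compute burden:
B = k * D / 1000 = 28.84955752 * 129 / 1000
= 3721.59292 / 1000
= 3.7216 m


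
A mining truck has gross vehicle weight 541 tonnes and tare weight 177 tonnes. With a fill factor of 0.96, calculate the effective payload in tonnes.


349.44 tonnes

Maximum payload = gross - tare
= 541 - 177 = 364 tonnes
Effective payload = max payload * fill factor
= 364 * 0.96
= 349.44 tonnes


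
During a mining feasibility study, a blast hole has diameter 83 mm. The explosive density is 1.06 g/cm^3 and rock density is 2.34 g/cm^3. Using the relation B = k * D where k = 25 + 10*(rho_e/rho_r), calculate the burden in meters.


First, compute k:
rho_e / rho_r = 1.06 / 2.34 = 0.452991453
k = 25 + 10 * 0.452991453 = 29.52991453
Then, compute burden:
B = k * D / 1000 = 29.52991453 * 83 / 1000
= 2450.982906 / 1000
= 2.451 m

2.451 m


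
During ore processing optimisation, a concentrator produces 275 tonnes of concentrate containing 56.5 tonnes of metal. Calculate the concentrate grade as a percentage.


Grade = (metal in concentrate / concentrate mass) * 100
= (56.5 / 275) * 100
= 0.2054545455 * 100
= 20.5455%

20.5455%


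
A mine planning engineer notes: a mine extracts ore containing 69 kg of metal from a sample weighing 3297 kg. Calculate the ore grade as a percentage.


Ore grade = (metal mass / ore mass) * 100
= (69 / 3297) * 100
= 0.02092811647 * 100
= 2.0928%

2.0928%


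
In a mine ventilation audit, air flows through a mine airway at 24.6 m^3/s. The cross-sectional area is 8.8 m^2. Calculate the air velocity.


2.7955 m/s

Velocity = flow rate / cross-sectional area
= 24.6 / 8.8
= 2.7955 m/s


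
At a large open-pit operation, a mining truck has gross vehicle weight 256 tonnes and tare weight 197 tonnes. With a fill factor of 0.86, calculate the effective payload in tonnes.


Maximum payload = gross - tare
= 256 - 197 = 59 tonnes
Effective payload = max payload * fill factor
= 59 * 0.86
= 50.74 tonnes

50.74 tonnes


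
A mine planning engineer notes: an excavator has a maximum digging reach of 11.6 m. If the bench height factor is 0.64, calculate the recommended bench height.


Bench height = reach * factor
= 11.6 * 0.64
= 7.424 m

7.424 m


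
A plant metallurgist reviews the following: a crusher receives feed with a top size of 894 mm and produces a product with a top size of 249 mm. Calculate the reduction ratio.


3.5904

Reduction ratio = feed size / product size
= 894 / 249
= 3.5904


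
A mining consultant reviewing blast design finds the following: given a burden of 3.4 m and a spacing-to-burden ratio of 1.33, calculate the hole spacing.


4.522 m

Spacing = burden * ratio
= 3.4 * 1.33
= 4.522 m


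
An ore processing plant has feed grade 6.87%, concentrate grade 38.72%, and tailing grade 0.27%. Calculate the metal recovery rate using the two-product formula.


Using the two-product formula:
R = 100 * c * (f - t) / (f * (c - t))
Numerator = 100 * 38.72 * (6.87 - 0.27)
= 100 * 38.72 * 6.6
= 25555.2
Denominator = 6.87 * (38.72 - 0.27)
= 6.87 * 38.45
= 264.1515
R = 25555.2 / 264.1515
= 96.7445%

96.7445%


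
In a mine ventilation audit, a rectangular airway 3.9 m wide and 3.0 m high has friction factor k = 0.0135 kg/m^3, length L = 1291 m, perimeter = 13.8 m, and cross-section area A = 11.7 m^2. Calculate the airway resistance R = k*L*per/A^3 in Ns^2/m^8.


0.1502 Ns^2/m^8

Compute the numerator:
k * L * per = 0.0135 * 1291 * 13.8
= 240.5133
Compute the denominator:
A^3 = 11.7^3 = 1601.613
Resistance:
R = 240.5133 / 1601.613
= 0.1502 Ns^2/m^8


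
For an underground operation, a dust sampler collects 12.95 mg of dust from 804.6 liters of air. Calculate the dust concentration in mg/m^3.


Convert liters to m^3: 1 m^3 = 1000 L
Concentration = mass / volume * 1000
= 12.95 / 804.6 * 1000
= 0.01609495401 * 1000
= 16.095 mg/m^3

16.095 mg/m^3


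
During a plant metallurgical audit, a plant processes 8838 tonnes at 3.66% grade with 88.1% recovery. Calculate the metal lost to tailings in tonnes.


Total metal in feed:
= 8838 * 3.66 / 100 = 323.4708 tonnes
Metal recovered:
= 323.4708 * 88.1 / 100 = 284.9777748 tonnes
Metal lost to tailings:
= 323.4708 - 284.9777748
= 38.493 tonnes

38.493 tonnes


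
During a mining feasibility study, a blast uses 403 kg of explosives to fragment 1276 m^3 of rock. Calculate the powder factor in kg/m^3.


0.3158 kg/m^3

Powder factor = explosive mass / rock volume
= 403 / 1276
= 0.3158 kg/m^3


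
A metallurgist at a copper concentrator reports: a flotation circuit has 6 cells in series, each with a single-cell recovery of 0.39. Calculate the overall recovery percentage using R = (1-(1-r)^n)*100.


Complement of single-cell recovery:
1 - r = 1 - 0.39 = 0.61
Raise to power n:
(1 - r)^6 = 0.61^6 = 0.05152037436
Overall recovery:
R = (1 - 0.05152037436) * 100
= 94.848%

94.848%


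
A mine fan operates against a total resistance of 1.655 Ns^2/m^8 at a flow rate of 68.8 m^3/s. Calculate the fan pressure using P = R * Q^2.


Compute Q^2:
Q^2 = 68.8^2 = 4733.44
Compute pressure:
P = R * Q^2 = 1.655 * 4733.44
= 7833.8432 Pa

7833.8432 Pa


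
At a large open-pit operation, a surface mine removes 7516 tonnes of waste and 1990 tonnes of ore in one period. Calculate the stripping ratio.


3.7769

Stripping ratio = waste tonnage / ore tonnage
= 7516 / 1990
= 3.7769


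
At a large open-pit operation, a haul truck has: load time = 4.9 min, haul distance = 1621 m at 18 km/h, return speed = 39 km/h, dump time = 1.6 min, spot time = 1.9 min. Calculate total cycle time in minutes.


16.2972 min

Convert haul speed to m/min: 18 * 1000/60 = 300 m/min
Haul time = 1621 / 300 = 5.403333333 min
Convert return speed to m/min: 39 * 1000/60 = 650 m/min
Return time = 1621 / 650 = 2.493846154 min
Total cycle time:
= 4.9 + 5.403333333 + 1.6 + 2.493846154 + 1.9
= 16.2972 min


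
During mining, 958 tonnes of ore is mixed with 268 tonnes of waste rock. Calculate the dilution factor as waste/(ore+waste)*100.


Total material = ore + waste
= 958 + 268 = 1226 tonnes
Dilution = waste / total * 100
= 268 / 1226 * 100
= 0.2185970636 * 100
= 21.8597%

21.8597%


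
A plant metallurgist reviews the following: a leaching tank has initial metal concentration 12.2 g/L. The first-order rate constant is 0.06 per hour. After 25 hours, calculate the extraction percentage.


Compute the exponent:
-k * t = -0.06 * 25 = -1.5
Remaining concentration:
C = 12.2 * exp(-1.5)
= 12.2 * 0.2231301601
= 2.722187954 g/L
Extracted = 12.2 - 2.722187954 = 9.477812046 g/L
Extraction % = 9.477812046 / 12.2 * 100
= 77.687%

77.687%


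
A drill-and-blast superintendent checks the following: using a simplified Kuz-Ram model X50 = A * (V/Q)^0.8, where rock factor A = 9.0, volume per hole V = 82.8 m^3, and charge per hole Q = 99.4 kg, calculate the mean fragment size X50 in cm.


7.776 cm

Compute V/Q:
V/Q = 82.8 / 99.4 = 0.8329979879
Raise to the power 0.8:
(V/Q)^0.8 = 0.8329979879^0.8 = 0.8640028239
Multiply by A:
X50 = 9.0 * 0.8640028239
= 7.776 cm


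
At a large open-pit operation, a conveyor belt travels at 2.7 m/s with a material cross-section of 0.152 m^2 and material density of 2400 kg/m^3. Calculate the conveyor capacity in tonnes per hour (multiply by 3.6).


Volumetric flow = speed * area
= 2.7 * 0.152 = 0.4104 m^3/s
Mass flow = volumetric * density
= 0.4104 * 2400 = 984.96 kg/s
Convert to t/h: multiply by 3.6
Capacity = 984.96 * 3.6
= 3545.856 t/h

3545.856 t/h


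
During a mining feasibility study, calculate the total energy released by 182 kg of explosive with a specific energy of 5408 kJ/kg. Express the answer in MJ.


Energy = mass * specific_energy / 1000
= 182 * 5408 / 1000
= 984256 / 1000
= 984.256 MJ

984.256 MJ


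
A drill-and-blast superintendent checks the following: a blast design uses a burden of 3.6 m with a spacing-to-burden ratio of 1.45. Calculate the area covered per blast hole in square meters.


18.792 m^2

First, find the spacing:
Spacing = burden * ratio = 3.6 * 1.45
= 5.22 m
Then, calculate the area:
Area = burden * spacing = 3.6 * 5.22
= 18.792 m^2


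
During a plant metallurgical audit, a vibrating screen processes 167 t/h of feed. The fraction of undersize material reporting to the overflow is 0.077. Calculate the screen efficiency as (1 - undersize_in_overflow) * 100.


92.3%

Screen efficiency = (1 - fraction of undersize in overflow) * 100
= (1 - 0.077) * 100
= 0.923 * 100
= 92.3%


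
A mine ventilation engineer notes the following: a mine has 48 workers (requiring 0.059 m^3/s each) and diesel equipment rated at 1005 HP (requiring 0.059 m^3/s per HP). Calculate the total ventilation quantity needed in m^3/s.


62.127 m^3/s

Airflow for workers:
Q_people = 48 * 0.059 = 2.832 m^3/s
Airflow for diesel equipment:
Q_diesel = 1005 * 0.059 = 59.295 m^3/s
Total ventilation:
Q_total = 2.832 + 59.295
= 62.127 m^3/s


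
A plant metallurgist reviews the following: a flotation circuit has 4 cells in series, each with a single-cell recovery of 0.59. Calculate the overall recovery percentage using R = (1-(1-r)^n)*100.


Complement of single-cell recovery:
1 - r = 1 - 0.59 = 0.41
Raise to power n:
(1 - r)^4 = 0.41^4 = 0.02825761
Overall recovery:
R = (1 - 0.02825761) * 100
= 97.1742%

97.1742%


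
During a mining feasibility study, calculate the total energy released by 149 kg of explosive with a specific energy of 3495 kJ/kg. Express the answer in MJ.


Energy = mass * specific_energy / 1000
= 149 * 3495 / 1000
= 520755 / 1000
= 520.755 MJ

520.755 MJ


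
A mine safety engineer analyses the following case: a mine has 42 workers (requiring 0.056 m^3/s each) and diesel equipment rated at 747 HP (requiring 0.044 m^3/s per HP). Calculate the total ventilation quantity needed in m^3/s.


35.22 m^3/s

Airflow for workers:
Q_people = 42 * 0.056 = 2.352 m^3/s
Airflow for diesel equipment:
Q_diesel = 747 * 0.044 = 32.868 m^3/s
Total ventilation:
Q_total = 2.352 + 32.868
= 35.22 m^3/s


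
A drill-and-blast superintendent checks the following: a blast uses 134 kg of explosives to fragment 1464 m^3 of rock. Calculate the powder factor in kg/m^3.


0.0915 kg/m^3

Powder factor = explosive mass / rock volume
= 134 / 1464
= 0.0915 kg/m^3


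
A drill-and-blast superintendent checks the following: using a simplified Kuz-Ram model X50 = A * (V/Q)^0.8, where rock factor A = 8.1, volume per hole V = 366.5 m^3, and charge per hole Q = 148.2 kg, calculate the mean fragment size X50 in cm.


Compute V/Q:
V/Q = 366.5 / 148.2 = 2.473009447
Raise to the power 0.8:
(V/Q)^0.8 = 2.473009447^0.8 = 2.063386669
Multiply by A:
X50 = 8.1 * 2.063386669
= 16.7134 cm

16.7134 cm


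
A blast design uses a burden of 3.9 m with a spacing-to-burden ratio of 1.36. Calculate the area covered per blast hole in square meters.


First, find the spacing:
Spacing = burden * ratio = 3.9 * 1.36
= 5.304 m
Then, calculate the area:
Area = burden * spacing = 3.9 * 5.304
= 20.6856 m^2

20.6856 m^2


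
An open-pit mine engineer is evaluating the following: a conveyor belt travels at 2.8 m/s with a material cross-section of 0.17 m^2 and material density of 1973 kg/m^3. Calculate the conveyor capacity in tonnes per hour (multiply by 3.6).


Volumetric flow = speed * area
= 2.8 * 0.17 = 0.476 m^3/s
Mass flow = volumetric * density
= 0.476 * 1973 = 939.148 kg/s
Convert to t/h: multiply by 3.6
Capacity = 939.148 * 3.6
= 3380.9328 t/h

3380.9328 t/h
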